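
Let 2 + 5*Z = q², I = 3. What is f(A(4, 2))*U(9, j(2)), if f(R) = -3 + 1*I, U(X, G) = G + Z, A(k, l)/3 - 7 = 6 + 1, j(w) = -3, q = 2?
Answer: 0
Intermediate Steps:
Z = ⅖ (Z = -⅖ + (⅕)*2² = -⅖ + (⅕)*4 = -⅖ + ⅘ = ⅖ ≈ 0.40000)
A(k, l) = 42 (A(k, l) = 21 + 3*(6 + 1) = 21 + 3*7 = 21 + 21 = 42)
U(X, G) = ⅖ + G (U(X, G) = G + ⅖ = ⅖ + G)
f(R) = 0 (f(R) = -3 + 1*3 = -3 + 3 = 0)
f(A(4, 2))*U(9, j(2)) = 0*(⅖ - 3) = 0*(-13/5) = 0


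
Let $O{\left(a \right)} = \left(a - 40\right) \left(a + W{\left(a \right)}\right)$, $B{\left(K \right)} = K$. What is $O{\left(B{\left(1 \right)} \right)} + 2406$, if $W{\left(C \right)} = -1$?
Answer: $2406$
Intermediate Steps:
$O{\left(a \right)} = \left(-1 + a\right) \left(-40 + a\right)$ ($O{\left(a \right)} = \left(a - 40\right) \left(a - 1\right) = \left(-40 + a\right) \left(-1 + a\right) = \left(-1 + a\right) \left(-40 + a\right)$)
$O{\left(B{\left(1 \right)} \right)} + 2406 = \left(40 + 1^{2} - 41\right) + 2406 = \left(40 + 1 - 41\right) + 2406 = 0 + 2406 = 2406$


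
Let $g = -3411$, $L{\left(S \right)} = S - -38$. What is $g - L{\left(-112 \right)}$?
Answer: $-3337$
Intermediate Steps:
$L{\left(S \right)} = 38 + S$ ($L{\left(S \right)} = S + 38 = 38 + S$)
$g - L{\left(-112 \right)} = -3411 - \left(38 - 112\right) = -3411 - -74 = -3411 + 74 = -3337$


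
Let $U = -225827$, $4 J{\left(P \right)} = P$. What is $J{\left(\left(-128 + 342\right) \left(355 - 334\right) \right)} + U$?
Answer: $- \frac{449407}{2} \approx -2.247 \cdot 10^{5}$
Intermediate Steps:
$J{\left(P \right)} = \frac{P}{4}$
$J{\left(\left(-128 + 342\right) \left(355 - 334\right) \right)} + U = \frac{\left(-128 + 342\right) \left(355 - 334\right)}{4} - 225827 = \frac{214 \cdot 21}{4} - 225827 = \frac{1}{4} \cdot 4494 - 225827 = \frac{2247}{2} - 225827 = - \frac{449407}{2}$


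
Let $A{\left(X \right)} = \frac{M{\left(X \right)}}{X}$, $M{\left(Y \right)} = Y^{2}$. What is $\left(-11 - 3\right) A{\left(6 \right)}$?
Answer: $-84$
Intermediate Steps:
$A{\left(X \right)} = X$ ($A{\left(X \right)} = \frac{X^{2}}{X} = X$)
$\left(-11 - 3\right) A{\left(6 \right)} = \left(-11 - 3\right) 6 = \left(-14\right) 6 = -84$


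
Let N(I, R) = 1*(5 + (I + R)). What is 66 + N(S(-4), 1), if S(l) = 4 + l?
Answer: 72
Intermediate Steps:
N(I, R) = 5 + I + R (N(I, R) = 1*(5 + I + R) = 5 + I + R)
66 + N(S(-4), 1) = 66 + (5 + (4 - 4) + 1) = 66 + (5 + 0 + 1) = 66 + 6 = 72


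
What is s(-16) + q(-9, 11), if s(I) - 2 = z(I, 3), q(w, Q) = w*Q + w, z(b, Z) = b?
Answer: -122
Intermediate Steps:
q(w, Q) = w + Q*w (q(w, Q) = Q*w + w = w + Q*w)
s(I) = 2 + I
s(-16) + q(-9, 11) = (2 - 16) - 9*(1 + 11) = -14 - 9*12 = -14 - 108 = -122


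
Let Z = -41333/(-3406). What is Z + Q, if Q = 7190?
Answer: 24530473/3406 ≈ 7202.1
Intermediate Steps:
Z = 41333/3406 (Z = -41333*(-1/3406) = 41333/3406 ≈ 12.135)
Z + Q = 41333/3406 + 7190 = 24530473/3406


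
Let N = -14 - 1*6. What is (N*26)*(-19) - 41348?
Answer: -31468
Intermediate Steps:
N = -20 (N = -14 - 6 = -20)
(N*26)*(-19) - 41348 = -20*26*(-19) - 41348 = -520*(-19) - 41348 = 9880 - 41348 = -31468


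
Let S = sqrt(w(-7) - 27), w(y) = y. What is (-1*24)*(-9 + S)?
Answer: 216 - 24*I*sqrt(34) ≈ 216.0 - 139.94*I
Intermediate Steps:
S = I*sqrt(34) (S = sqrt(-7 - 27) = sqrt(-34) = I*sqrt(34) ≈ 5.8309*I)
(-1*24)*(-9 + S) = (-1*24)*(-9 + I*sqrt(34)) = -24*(-9 + I*sqrt(34)) = 216 - 24*I*sqrt(34)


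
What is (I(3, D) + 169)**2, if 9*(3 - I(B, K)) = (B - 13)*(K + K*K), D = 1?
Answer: 2458624/81 ≈ 30353.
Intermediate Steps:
I(B, K) = 3 - (-13 + B)*(K + K**2)/9 (I(B, K) = 3 - (B - 13)*(K + K*K)/9 = 3 - (-13 + B)*(K + K**2)/9)
(I(3, D) + 169)**2 = ((3 + (13/9)*1 + (13/9)*1**2 - 1/9*3*1 - 1/9*3*1**2) + 169)**2 = ((3 + 13/9 + (13/9)*1 - 1/3 - 1/9*3*1) + 169)**2 = ((3 + 13/9 + 13/9 - 1/3 - 1/3) + 169)**2 = (47/9 + 169)**2 = (1568/9)**2 = 2458624/81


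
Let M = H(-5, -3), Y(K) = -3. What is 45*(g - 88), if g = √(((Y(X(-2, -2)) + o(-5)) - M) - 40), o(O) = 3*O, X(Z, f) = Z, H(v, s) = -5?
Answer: -3960 + 45*I*√53 ≈ -3960.0 + 327.6*I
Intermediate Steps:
M = -5
g = I*√53 (g = √(((-3 + 3*(-5)) - 1*(-5)) - 40) = √(((-3 - 15) + 5) - 40) = √((-18 + 5) - 40) = √(-13 - 40) = √(-53) = I*√53 ≈ 7.2801*I)
45*(g - 88) = 45*(I*√53 - 88) = 45*(-88 + I*√53) = -3960 + 45*I*√53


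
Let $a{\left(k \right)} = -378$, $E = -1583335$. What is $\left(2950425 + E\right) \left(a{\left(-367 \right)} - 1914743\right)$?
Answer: $-2618142767890$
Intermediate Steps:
$\left(2950425 + E\right) \left(a{\left(-367 \right)} - 1914743\right) = \left(2950425 - 1583335\right) \left(-378 - 1914743\right) = 1367090 \left(-1915121\right) = -2618142767890$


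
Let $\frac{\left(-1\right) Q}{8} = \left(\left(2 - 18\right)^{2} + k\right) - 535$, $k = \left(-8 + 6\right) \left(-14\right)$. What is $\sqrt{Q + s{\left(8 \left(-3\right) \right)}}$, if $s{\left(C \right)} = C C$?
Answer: $2 \sqrt{646} \approx 50.833$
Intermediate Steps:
$s{\left(C \right)} = C^{2}$
$k = 28$ ($k = \left(-2\right) \left(-14\right) = 28$)
$Q = 2008$ ($Q = - 8 \left(\left(\left(2 - 18\right)^{2} + 28\right) - 535\right) = - 8 \left(\left(\left(-16\right)^{2} + 28\right) - 535\right) = - 8 \left(\left(256 + 28\right) - 535\right) = - 8 \left(284 - 535\right) = \left(-8\right) \left(-251\right) = 2008$)
$\sqrt{Q + s{\left(8 \left(-3\right) \right)}} = \sqrt{2008 + \left(8 \left(-3\right)\right)^{2}} = \sqrt{2008 + \left(-24\right)^{2}} = \sqrt{2008 + 576} = \sqrt{2584} = 2 \sqrt{646}$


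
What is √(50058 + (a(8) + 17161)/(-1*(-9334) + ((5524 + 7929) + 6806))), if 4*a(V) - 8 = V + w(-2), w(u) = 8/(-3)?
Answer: 5*√15781890111033/88779 ≈ 223.74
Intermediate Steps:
w(u) = -8/3 (w(u) = 8*(-⅓) = -8/3)
a(V) = 4/3 + V/4 (a(V) = 2 + (V - 8/3)/4 = 2 + (-8/3 + V)/4 = 2 + (-⅔ + V/4) = 4/3 + V/4)
√(50058 + (a(8) + 17161)/(-1*(-9334) + ((5524 + 7929) + 6806))) = √(50058 + ((4/3 + (¼)*8) + 17161)/(-1*(-9334) + ((5524 + 7929) + 6806))) = √(50058 + ((4/3 + 2) + 17161)/(9334 + (13453 + 6806))) = √(50058 + (10/3 + 17161)/(9334 + 20259)) = √(50058 + (51493/3)/29593) = √(50058 + (51493/3)*(1/29593)) = √(50058 + 51493/88779) = √(4444150675/88779) = 5*√15781890111033/88779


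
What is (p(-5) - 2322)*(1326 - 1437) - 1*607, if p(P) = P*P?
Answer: 254360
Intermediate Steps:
p(P) = P²
(p(-5) - 2322)*(1326 - 1437) - 1*607 = ((-5)² - 2322)*(1326 - 1437) - 1*607 = (25 - 2322)*(-111) - 607 = -2297*(-111) - 607 = 254967 - 607 = 254360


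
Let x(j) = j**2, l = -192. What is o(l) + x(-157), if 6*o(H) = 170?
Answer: 74032/3 ≈ 24677.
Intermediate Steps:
o(H) = 85/3 (o(H) = (1/6)*170 = 85/3)
o(l) + x(-157) = 85/3 + (-157)**2 = 85/3 + 24649 = 74032/3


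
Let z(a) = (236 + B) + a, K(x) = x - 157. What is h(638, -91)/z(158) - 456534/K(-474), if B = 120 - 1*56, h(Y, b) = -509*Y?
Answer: 2090185/144499 ≈ 14.465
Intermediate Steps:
B = 64 (B = 120 - 56 = 64)
K(x) = -157 + x
z(a) = 300 + a (z(a) = (236 + 64) + a = 300 + a)
h(638, -91)/z(158) - 456534/K(-474) = (-509*638)/(300 + 158) - 456534/(-157 - 474) = -324742/458 - 456534/(-631) = -324742*1/458 - 456534*(-1/631) = -162371/229 + 456534/631 = 2090185/144499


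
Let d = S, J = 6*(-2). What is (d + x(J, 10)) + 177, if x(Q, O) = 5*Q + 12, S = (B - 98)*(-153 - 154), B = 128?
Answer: -9081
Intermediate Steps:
S = -9210 (S = (128 - 98)*(-153 - 154) = 30*(-307) = -9210)
J = -12
x(Q, O) = 12 + 5*Q
d = -9210
(d + x(J, 10)) + 177 = (-9210 + (12 + 5*(-12))) + 177 = (-9210 + (12 - 60)) + 177 = (-9210 - 48) + 177 = -9258 + 177 = -9081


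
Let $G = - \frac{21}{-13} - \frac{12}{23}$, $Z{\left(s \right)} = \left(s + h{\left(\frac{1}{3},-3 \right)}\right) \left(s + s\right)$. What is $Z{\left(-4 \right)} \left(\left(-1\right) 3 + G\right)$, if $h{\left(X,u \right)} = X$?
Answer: $- \frac{16720}{299} \approx -55.92$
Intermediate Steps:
$Z{\left(s \right)} = 2 s \left(\frac{1}{3} + s\right)$ ($Z{\left(s \right)} = \left(s + \frac{1}{3}\right) \left(s + s\right) = \left(s + \frac{1}{3}\right) 2 s = \left(\frac{1}{3} + s\right) 2 s = 2 s \left(\frac{1}{3} + s\right)$)
$G = \frac{327}{299}$ ($G = \left(-21\right) \left(- \frac{1}{13}\right) - \frac{12}{23} = \frac{21}{13} - \frac{12}{23} = \frac{327}{299} \approx 1.0936$)
$Z{\left(-4 \right)} \left(\left(-1\right) 3 + G\right) = \frac{2}{3} \left(-4\right) \left(1 + 3 \left(-4\right)\right) \left(\left(-1\right) 3 + \frac{327}{299}\right) = \frac{2}{3} \left(-4\right) \left(1 - 12\right) \left(-3 + \frac{327}{299}\right) = \frac{2}{3} \left(-4\right) \left(-11\right) \left(- \frac{570}{299}\right) = \frac{88}{3} \left(- \frac{570}{299}\right) = - \frac{16720}{299}$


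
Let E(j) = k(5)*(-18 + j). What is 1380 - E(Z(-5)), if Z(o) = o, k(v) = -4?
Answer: 1288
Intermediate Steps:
E(j) = 72 - 4*j (E(j) = -4*(-18 + j) = 72 - 4*j)
1380 - E(Z(-5)) = 1380 - (72 - 4*(-5)) = 1380 - (72 + 20) = 1380 - 1*92 = 1380 - 92 = 1288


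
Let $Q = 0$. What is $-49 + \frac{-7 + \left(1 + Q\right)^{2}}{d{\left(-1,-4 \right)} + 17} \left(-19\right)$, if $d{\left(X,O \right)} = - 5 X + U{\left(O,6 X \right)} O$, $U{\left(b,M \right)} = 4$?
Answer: $-30$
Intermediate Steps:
$d{\left(X,O \right)} = - 5 X + 4 O$
$-49 + \frac{-7 + \left(1 + Q\right)^{2}}{d{\left(-1,-4 \right)} + 17} \left(-19\right) = -49 + \frac{-7 + \left(1 + 0\right)^{2}}{\left(\left(-5\right) \left(-1\right) + 4 \left(-4\right)\right) + 17} \left(-19\right) = -49 + \frac{-7 + 1^{2}}{\left(5 - 16\right) + 17} \left(-19\right) = -49 + \frac{-7 + 1}{-11 + 17} \left(-19\right) = -49 + - \frac{6}{6} \left(-19\right) = -49 + \left(-6\right) \frac{1}{6} \left(-19\right) = -49 - -19 = -49 + 19 = -30$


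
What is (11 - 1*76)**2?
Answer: 4225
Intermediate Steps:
(11 - 1*76)**2 = (11 - 76)**2 = (-65)**2 = 4225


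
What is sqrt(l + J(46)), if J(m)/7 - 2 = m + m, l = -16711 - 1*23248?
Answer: I*sqrt(39301) ≈ 198.24*I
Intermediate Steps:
l = -39959 (l = -16711 - 23248 = -39959)
J(m) = 14 + 14*m (J(m) = 14 + 7*(m + m) = 14 + 7*(2*m) = 14 + 14*m)
sqrt(l + J(46)) = sqrt(-39959 + (14 + 14*46)) = sqrt(-39959 + (14 + 644)) = sqrt(-39959 + 658) = sqrt(-39301) = I*sqrt(39301)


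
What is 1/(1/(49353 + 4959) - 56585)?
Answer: -54312/3073244519 ≈ -1.7673e-5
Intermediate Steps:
1/(1/(49353 + 4959) - 56585) = 1/(1/54312 - 56585) = 1/(-3073244519/54312) = -54312/3073244519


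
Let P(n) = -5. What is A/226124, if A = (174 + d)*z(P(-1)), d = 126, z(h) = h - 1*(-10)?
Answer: 375/56531 ≈ 0.0066335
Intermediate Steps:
z(h) = 10 + h (z(h) = h + 10 = 10 + h)
A = 1500 (A = (174 + 126)*(10 - 5) = 300*5 = 1500)
A/226124 = 1500/226124 = 1500*(1/226124) = 375/56531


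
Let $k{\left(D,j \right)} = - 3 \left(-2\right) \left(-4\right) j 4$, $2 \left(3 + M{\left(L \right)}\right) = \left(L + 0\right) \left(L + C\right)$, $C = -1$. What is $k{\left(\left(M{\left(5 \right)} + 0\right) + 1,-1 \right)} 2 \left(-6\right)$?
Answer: $-1152$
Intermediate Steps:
$M{\left(L \right)} = -3 + \frac{L \left(-1 + L\right)}{2}$ ($M{\left(L \right)} = -3 + \frac{\left(L + 0\right) \left(L - 1\right)}{2} = -3 + \frac{L \left(-1 + L\right)}{2}$)
$k{\left(D,j \right)} = - 96 j$ ($k{\left(D,j \right)} = - 3 \cdot 8 j 4 = - 24 j 4 = - 96 j$)
$k{\left(\left(M{\left(5 \right)} + 0\right) + 1,-1 \right)} 2 \left(-6\right) = \left(-96\right) \left(-1\right) 2 \left(-6\right) = 96 \cdot 2 \left(-6\right) = 192 \left(-6\right) = -1152$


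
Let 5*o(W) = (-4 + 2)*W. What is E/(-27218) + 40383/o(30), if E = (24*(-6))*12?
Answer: -183187293/54436 ≈ -3365.2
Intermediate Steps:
o(W) = -2*W/5 (o(W) = ((-4 + 2)*W)/5 = (-2*W)/5 = -2*W/5)
E = -1728 (E = -144*12 = -1728)
E/(-27218) + 40383/o(30) = -1728/(-27218) + 40383/((-⅖*30)) = -1728*(-1/27218) + 40383/(-12) = 864/13609 + 40383*(-1/12) = 864/13609 - 13461/4 = -183187293/54436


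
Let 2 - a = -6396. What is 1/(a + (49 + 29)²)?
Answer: 1/12482 ≈ 8.0115e-5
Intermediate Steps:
a = 6398 (a = 2 - 1*(-6396) = 2 + 6396 = 6398)
1/(a + (49 + 29)²) = 1/(6398 + (49 + 29)²) = 1/(6398 + 78²) = 1/(6398 + 6084) = 1/12482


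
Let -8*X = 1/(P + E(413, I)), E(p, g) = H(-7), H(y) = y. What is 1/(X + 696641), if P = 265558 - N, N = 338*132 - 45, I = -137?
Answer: 1767840/1231549825439 ≈ 1.4355e-6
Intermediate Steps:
N = 44571 (N = 44616 - 45 = 44571)
E(p, g) = -7
P = 220987 (P = 265558 - 1*44571 = 265558 - 44571 = 220987)
X = -1/1767840 (X = -1/(8*(220987 - 7)) = -1/8/220980 = -1/8*1/220980 = -1/1767840 ≈ -5.6566e-7)
1/(X + 696641) = 1/(-1/1767840 + 696641) = 1/(1231549825439/1767840) = 1767840/1231549825439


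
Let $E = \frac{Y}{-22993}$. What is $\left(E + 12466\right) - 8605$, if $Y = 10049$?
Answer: $\frac{88765924}{22993} \approx 3860.6$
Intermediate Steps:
$E = - \frac{10049}{22993}$ ($E = \frac{10049}{-22993} = 10049 \left(- \frac{1}{22993}\right) = - \frac{10049}{22993} \approx -0.43705$)
$\left(E + 12466\right) - 8605 = \left(- \frac{10049}{22993} + 12466\right) - 8605 = \frac{286620689}{22993} - 8605 = \frac{88765924}{22993}$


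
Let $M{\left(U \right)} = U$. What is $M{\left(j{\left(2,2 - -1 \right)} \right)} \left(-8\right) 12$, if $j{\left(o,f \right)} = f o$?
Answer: $-576$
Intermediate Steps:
$M{\left(j{\left(2,2 - -1 \right)} \right)} \left(-8\right) 12 = \left(2 - -1\right) 2 \left(-8\right) 12 = \left(2 + 1\right) 2 \left(-8\right) 12 = 3 \cdot 2 \left(-8\right) 12 = 6 \left(-8\right) 12 = \left(-48\right) 12 = -576$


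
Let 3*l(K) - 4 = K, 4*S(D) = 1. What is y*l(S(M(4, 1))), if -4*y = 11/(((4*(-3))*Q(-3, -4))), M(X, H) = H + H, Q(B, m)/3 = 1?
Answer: 187/1728 ≈ 0.10822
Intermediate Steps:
Q(B, m) = 3 (Q(B, m) = 3*1 = 3)
M(X, H) = 2*H
S(D) = ¼ (S(D) = (¼)*1 = ¼)
l(K) = 4/3 + K/3
y = 11/144 (y = -11/(4*((4*(-3))*3)) = -11/(4*((-12*3))) = -11/(4*(-36)) = -11*(-1)/(4*36) = -¼*(-11/36) = 11/144 ≈ 0.076389)
y*l(S(M(4, 1))) = 11*(4/3 + (⅓)*(¼))/144 = 11*(4/3 + 1/12)/144 = (11/144)*(17/12) = 187/1728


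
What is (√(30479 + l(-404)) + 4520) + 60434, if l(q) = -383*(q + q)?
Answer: 64954 + √339943 ≈ 65537.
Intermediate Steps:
l(q) = -766*q
(√(30479 + l(-404)) + 4520) + 60434 = (√(30479 - 766*(-404)) + 4520) + 60434 = (√(30479 + 309464) + 4520) + 60434 = (√339943 + 4520) + 60434 = (4520 + √339943) + 60434 = 64954 + √339943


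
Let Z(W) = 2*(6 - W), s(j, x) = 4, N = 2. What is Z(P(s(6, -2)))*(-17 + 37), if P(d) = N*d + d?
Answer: -240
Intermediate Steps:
P(d) = 3*d (P(d) = 2*d + d = 3*d)
Z(W) = 12 - 2*W
Z(P(s(6, -2)))*(-17 + 37) = (12 - 6*4)*(-17 + 37) = (12 - 2*12)*20 = (12 - 24)*20 = -12*20 = -240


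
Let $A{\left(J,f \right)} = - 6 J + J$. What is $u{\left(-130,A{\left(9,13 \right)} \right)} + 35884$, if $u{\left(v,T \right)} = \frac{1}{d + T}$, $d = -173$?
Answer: $\frac{7822711}{218} \approx 35884.0$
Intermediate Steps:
$A{\left(J,f \right)} = - 5 J$
$u{\left(v,T \right)} = \frac{1}{-173 + T}$
$u{\left(-130,A{\left(9,13 \right)} \right)} + 35884 = \frac{1}{-173 - 45} + 35884 = \frac{1}{-218} + 35884 = - \frac{1}{218} + 35884 = \frac{7822711}{218}$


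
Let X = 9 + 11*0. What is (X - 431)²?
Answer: 178084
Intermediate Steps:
X = 9 (X = 9 + 0 = 9)
(X - 431)² = (9 - 431)² = (-422)² = 178084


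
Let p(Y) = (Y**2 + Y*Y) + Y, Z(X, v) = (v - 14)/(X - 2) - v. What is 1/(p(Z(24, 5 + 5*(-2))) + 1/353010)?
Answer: 42714210/1638319531 ≈ 0.026072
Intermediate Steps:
Z(X, v) = -v + (-14 + v)/(-2 + X) (Z(X, v) = (-14 + v)/(-2 + X) - v = -v + (-14 + v)/(-2 + X))
p(Y) = Y + 2*Y**2 (p(Y) = (Y**2 + Y**2) + Y = 2*Y**2 + Y = Y + 2*Y**2)
1/(p(Z(24, 5 + 5*(-2))) + 1/353010) = 1/(((-14 + 3*(5 + 5*(-2)) - 1*24*(5 + 5*(-2)))/(-2 + 24))*(1 + 2*((-14 + 3*(5 + 5*(-2)) - 1*24*(5 + 5*(-2)))/(-2 + 24))) + 1/353010) = 1/(((-14 + 3*(5 - 10) - 1*24*(5 - 10))/22)*(1 + 2*((-14 + 3*(5 - 10) - 1*24*(5 - 10))/22)) + 1/353010) = 1/(((-14 + 3*(-5) - 1*24*(-5))/22)*(1 + 2*((-14 + 3*(-5) - 1*24*(-5))/22)) + 1/353010) = 1/(((-14 - 15 + 120)/22)*(1 + 2*((-14 - 15 + 120)/22)) + 1/353010) = 1/(((1/22)*91)*(1 + 2*((1/22)*91)) + 1/353010) = 1/(91*(1 + 2*(91/22))/22 + 1/353010) = 1/(91*(1 + 91/11)/22 + 1/353010) = 1/((91/22)*(102/11) + 1/353010) = 1/(4641/121 + 1/353010) = 1/(1638319531/42714210) = 42714210/1638319531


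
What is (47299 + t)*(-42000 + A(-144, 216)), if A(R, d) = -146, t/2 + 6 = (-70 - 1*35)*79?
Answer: -1293755762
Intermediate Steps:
t = -16602 (t = -12 + 2*((-70 - 1*35)*79) = -12 + 2*((-70 - 35)*79) = -12 + 2*(-105*79) = -12 + 2*(-8295) = -12 - 16590 = -16602)
(47299 + t)*(-42000 + A(-144, 216)) = (47299 - 16602)*(-42000 - 146) = 30697*(-42146) = -1293755762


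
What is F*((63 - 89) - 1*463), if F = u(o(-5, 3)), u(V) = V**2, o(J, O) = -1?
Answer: -489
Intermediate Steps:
F = 1 (F = (-1)**2 = 1)
F*((63 - 89) - 1*463) = 1*((63 - 89) - 1*463) = 1*(-26 - 463) = 1*(-489) = -489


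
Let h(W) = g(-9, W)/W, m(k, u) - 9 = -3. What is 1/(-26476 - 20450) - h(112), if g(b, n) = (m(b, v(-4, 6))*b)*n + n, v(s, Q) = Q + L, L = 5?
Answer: 2487077/46926 ≈ 53.000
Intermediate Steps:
v(s, Q) = 5 + Q (v(s, Q) = Q + 5 = 5 + Q)
m(k, u) = 6 (m(k, u) = 9 - 3 = 6)
g(b, n) = n + 6*b*n (g(b, n) = (6*b)*n + n = 6*b*n + n = n + 6*b*n)
h(W) = -53 (h(W) = (W*(1 + 6*(-9)))/W = (W*(1 - 54))/W = (W*(-53))/W = (-53*W)/W = -53)
1/(-26476 - 20450) - h(112) = 1/(-26476 - 20450) - 1*(-53) = 1/(-46926) + 53 = -1/46926 + 53 = 2487077/46926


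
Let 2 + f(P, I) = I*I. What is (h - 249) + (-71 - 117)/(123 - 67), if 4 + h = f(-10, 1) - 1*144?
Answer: -5619/14 ≈ -401.36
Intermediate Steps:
f(P, I) = -2 + I**2 (f(P, I) = -2 + I*I = -2 + I**2)
h = -149 (h = -4 + ((-2 + 1**2) - 1*144) = -4 + ((-2 + 1) - 144) = -4 + (-1 - 144) = -4 - 145 = -149)
(h - 249) + (-71 - 117)/(123 - 67) = (-149 - 249) + (-71 - 117)/(123 - 67) = -398 - 188/56 = -398 - 188*1/56 = -398 - 47/14 = -5619/14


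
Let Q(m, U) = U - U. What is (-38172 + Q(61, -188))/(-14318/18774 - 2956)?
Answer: 358320564/27755131 ≈ 12.910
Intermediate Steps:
Q(m, U) = 0
(-38172 + Q(61, -188))/(-14318/18774 - 2956) = (-38172 + 0)/(-14318/18774 - 2956) = -38172/(-14318*1/18774 - 2956) = -38172/(-7159/9387 - 2956) = -38172/(-27755131/9387) = -38172*(-9387/27755131) = 358320564/27755131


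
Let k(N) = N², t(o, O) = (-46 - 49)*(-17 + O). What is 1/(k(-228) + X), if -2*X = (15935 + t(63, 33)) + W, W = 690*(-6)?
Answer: 2/93693 ≈ 2.1346e-5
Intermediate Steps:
t(o, O) = 1615 - 95*O (t(o, O) = -95*(-17 + O) = 1615 - 95*O)
W = -4140
X = -10275/2 (X = -((15935 + (1615 - 95*33)) - 4140)/2 = -((15935 + (1615 - 3135)) - 4140)/2 = -((15935 - 1520) - 4140)/2 = -(14415 - 4140)/2 = -½*10275 = -10275/2 ≈ -5137.5)
1/(k(-228) + X) = 1/((-228)² - 10275/2) = 1/(51984 - 10275/2) = 1/(93693/2) = 2/93693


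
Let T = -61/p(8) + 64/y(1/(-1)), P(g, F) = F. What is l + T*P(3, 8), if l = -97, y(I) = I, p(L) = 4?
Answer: -731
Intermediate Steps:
T = -317/4 (T = -61/4 + 64/(1/(-1)) = -61*¼ + 64/(-1) = -61/4 + 64*(-1) = -61/4 - 64 = -317/4 ≈ -79.250)
l + T*P(3, 8) = -97 - 317/4*8 = -97 - 634 = -731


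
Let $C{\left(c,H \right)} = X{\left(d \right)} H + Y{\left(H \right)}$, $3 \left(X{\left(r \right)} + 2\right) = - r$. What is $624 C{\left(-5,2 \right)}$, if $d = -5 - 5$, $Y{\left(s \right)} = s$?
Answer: $2912$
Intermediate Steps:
$d = -10$ ($d = -5 - 5 = -10$)
$X{\left(r \right)} = -2 - \frac{r}{3}$ ($X{\left(r \right)} = -2 + \frac{\left(-1\right) r}{3} = -2 - \frac{r}{3}$)
$C{\left(c,H \right)} = \frac{7 H}{3}$ ($C{\left(c,H \right)} = \left(-2 - - \frac{10}{3}\right) H + H = \left(-2 + \frac{10}{3}\right) H + H = \frac{4 H}{3} + H = \frac{7 H}{3}$)
$624 C{\left(-5,2 \right)} = 624 \cdot \frac{7}{3} \cdot 2 = 624 \cdot \frac{14}{3} = 2912$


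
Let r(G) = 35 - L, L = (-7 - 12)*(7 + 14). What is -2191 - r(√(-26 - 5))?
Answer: -2625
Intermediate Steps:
L = -399 (L = -19*21 = -399)
r(G) = 434 (r(G) = 35 - 1*(-399) = 35 + 399 = 434)
-2191 - r(√(-26 - 5)) = -2191 - 1*434 = -2191 - 434 = -2625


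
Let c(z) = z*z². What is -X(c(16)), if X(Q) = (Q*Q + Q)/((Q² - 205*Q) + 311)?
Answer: -16781312/15937847 ≈ -1.0529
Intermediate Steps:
c(z) = z³
X(Q) = (Q + Q²)/(311 + Q² - 205*Q) (X(Q) = (Q² + Q)/(311 + Q² - 205*Q) = (Q + Q²)/(311 + Q² - 205*Q))
-X(c(16)) = -16³*(1 + 16³)/(311 + (16³)² - 205*16³) = -4096*(1 + 4096)/(311 + 4096² - 205*4096) = -4096*4097/(311 + 16777216 - 839680) = -4096*4097/15937847 = -1*16781312/15937847 = -16781312/15937847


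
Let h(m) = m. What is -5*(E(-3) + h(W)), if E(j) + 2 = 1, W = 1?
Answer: 0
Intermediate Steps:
E(j) = -1 (E(j) = -2 + 1 = -1)
-5*(E(-3) + h(W)) = -5*(-1 + 1) = -5*0 = 0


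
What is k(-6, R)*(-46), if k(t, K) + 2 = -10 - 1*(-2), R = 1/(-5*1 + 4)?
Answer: 460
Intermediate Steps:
R = -1 (R = 1/(-5 + 4) = 1/(-1) = -1)
k(t, K) = -10 (k(t, K) = -2 + (-10 - 1*(-2)) = -2 + (-10 + 2) = -2 - 8 = -10)
k(-6, R)*(-46) = -10*(-46) = 460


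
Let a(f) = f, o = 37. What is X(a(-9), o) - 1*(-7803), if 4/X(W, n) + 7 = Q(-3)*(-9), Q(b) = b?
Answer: 39016/5 ≈ 7803.2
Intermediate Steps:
X(W, n) = ⅕ (X(W, n) = 4/(-7 - 3*(-9)) = 4/(-7 + 27) = 4/20 = 4*(1/20) = ⅕)
X(a(-9), o) - 1*(-7803) = ⅕ - 1*(-7803) = ⅕ + 7803 = 39016/5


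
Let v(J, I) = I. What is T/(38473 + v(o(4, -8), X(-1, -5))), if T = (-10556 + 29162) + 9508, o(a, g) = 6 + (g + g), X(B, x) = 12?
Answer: 28114/38485 ≈ 0.73052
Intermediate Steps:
o(a, g) = 6 + 2*g
T = 28114 (T = 18606 + 9508 = 28114)
T/(38473 + v(o(4, -8), X(-1, -5))) = 28114/(38473 + 12) = 28114/38485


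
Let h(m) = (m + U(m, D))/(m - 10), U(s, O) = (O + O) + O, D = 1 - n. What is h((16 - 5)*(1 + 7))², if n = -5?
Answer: 2809/1521 ≈ 1.8468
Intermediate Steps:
D = 6 (D = 1 - 1*(-5) = 1 + 5 = 6)
U(s, O) = 3*O (U(s, O) = 2*O + O = 3*O)
h(m) = (18 + m)/(-10 + m) (h(m) = (m + 3*6)/(m - 10) = (m + 18)/(-10 + m) = (18 + m)/(-10 + m))
h((16 - 5)*(1 + 7))² = ((18 + (16 - 5)*(1 + 7))/(-10 + (16 - 5)*(1 + 7)))² = ((18 + 11*8)/(-10 + 11*8))² = ((18 + 88)/(-10 + 88))² = (106/78)² = ((1/78)*106)² = (53/39)² = 2809/1521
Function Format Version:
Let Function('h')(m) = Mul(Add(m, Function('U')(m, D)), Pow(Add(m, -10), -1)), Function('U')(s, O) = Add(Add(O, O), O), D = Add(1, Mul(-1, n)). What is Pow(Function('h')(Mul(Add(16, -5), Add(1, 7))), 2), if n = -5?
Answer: Rational(2809, 1521) ≈ 1.8468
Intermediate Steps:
D = 6 (D = Add(1, Mul(-1, -5)) = Add(1, 5) = 6)
Function('U')(s, O) = Mul(3, O) (Function('U')(s, O) = Add(Mul(2, O), O) = Mul(3, O))
Function('h')(m) = Mul(Pow(Add(-10, m), -1), Add(18, m)) (Function('h')(m) = Mul(Add(m, Mul(3, 6)), Pow(Add(m, -10), -1)) = Mul(Add(m, 18), Pow(Add(-10, m), -1)) = Mul(Add(18, m), Pow(Add(-10, m), -1)) = Mul(Pow(Add(-10, m), -1), Add(18, m)))
Pow(Function('h')(Mul(Add(16, -5), Add(1, 7))), 2) = Pow(Mul(Pow(Add(-10, Mul(Add(16, -5), Add(1, 7))), -1), Add(18, Mul(Add(16, -5), Add(1, 7)))), 2) = Pow(Mul(Pow(Add(-10, Mul(11, 8)), -1), Add(18, Mul(11, 8))), 2) = Pow(Mul(Pow(Add(-10, 88), -1), Add(18, 88)), 2) = Pow(Mul(Pow(78, -1), 106), 2) = Pow(Mul(Rational(1, 78), 106), 2) = Pow(Rational(53, 39), 2) = Rational(2809, 1521)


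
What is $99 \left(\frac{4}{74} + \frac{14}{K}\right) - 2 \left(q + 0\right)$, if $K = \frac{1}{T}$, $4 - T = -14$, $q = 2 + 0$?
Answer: $\frac{923126}{37} \approx 24949.0$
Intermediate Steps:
$q = 2$
$T = 18$ ($T = 4 - -14 = 4 + 14 = 18$)
$K = \frac{1}{18} \approx 0.055556$
$99 \left(\frac{4}{74} + \frac{14}{K}\right) - 2 \left(q + 0\right) = 99 \left(\frac{4}{74} + 14 \frac{1}{\frac{1}{18}}\right) - 2 \left(2 + 0\right) = 99 \left(4 \cdot \frac{1}{74} + 14 \cdot 18\right) - 4 = 99 \left(\frac{2}{37} + 252\right) - 4 = 99 \cdot \frac{9326}{37} - 4 = \frac{923274}{37} - 4 = \frac{923126}{37}$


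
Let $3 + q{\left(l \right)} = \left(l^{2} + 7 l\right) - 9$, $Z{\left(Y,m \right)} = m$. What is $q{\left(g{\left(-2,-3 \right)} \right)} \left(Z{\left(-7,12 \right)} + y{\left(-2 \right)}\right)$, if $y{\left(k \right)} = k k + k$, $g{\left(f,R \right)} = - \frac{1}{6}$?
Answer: $- \frac{3311}{18} \approx -183.94$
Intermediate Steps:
$g{\left(f,R \right)} = - \frac{1}{6}$ ($g{\left(f,R \right)} = \left(-1\right) \frac{1}{6} = - \frac{1}{6}$)
$y{\left(k \right)} = k + k^{2}$ ($y{\left(k \right)} = k^{2} + k = k + k^{2}$)
$q{\left(l \right)} = -12 + l^{2} + 7 l$ ($q{\left(l \right)} = -3 - \left(9 - l^{2} - 7 l\right) = -3 + \left(-9 + l^{2} + 7 l\right) = -12 + l^{2} + 7 l$)
$q{\left(g{\left(-2,-3 \right)} \right)} \left(Z{\left(-7,12 \right)} + y{\left(-2 \right)}\right) = \left(-12 + \left(- \frac{1}{6}\right)^{2} + 7 \left(- \frac{1}{6}\right)\right) \left(12 - 2 \left(1 - 2\right)\right) = \left(-12 + \frac{1}{36} - \frac{7}{6}\right) \left(12 - -2\right) = - \frac{473 \left(12 + 2\right)}{36} = \left(- \frac{473}{36}\right) 14 = - \frac{3311}{18}$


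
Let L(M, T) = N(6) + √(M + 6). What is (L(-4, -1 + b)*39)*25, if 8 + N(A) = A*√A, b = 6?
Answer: -7800 + 975*√2 + 5850*√6 ≈ 7908.4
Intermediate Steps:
N(A) = -8 + A^(3/2) (N(A) = -8 + A*√A = -8 + A^(3/2))
L(M, T) = -8 + √(6 + M) + 6*√6 (L(M, T) = (-8 + 6^(3/2)) + √(M + 6) = (-8 + 6*√6) + √(6 + M) = -8 + √(6 + M) + 6*√6)
(L(-4, -1 + b)*39)*25 = ((-8 + √(6 - 4) + 6*√6)*39)*25 = ((-8 + √2 + 6*√6)*39)*25 = (-312 + 39*√2 + 234*√6)*25 = -7800 + 975*√2 + 5850*√6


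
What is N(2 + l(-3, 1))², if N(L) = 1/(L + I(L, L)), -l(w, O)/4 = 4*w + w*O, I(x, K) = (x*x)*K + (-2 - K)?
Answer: 1/56799282276 ≈ 1.7606e-11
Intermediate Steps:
I(x, K) = -2 - K + K*x² (I(x, K) = x²*K + (-2 - K) = K*x² + (-2 - K) = -2 - K + K*x²)
l(w, O) = -16*w - 4*O*w (l(w, O) = -4*(4*w + w*O) = -4*(4*w + O*w) = -16*w - 4*O*w)
N(L) = 1/(-2 + L³) (N(L) = 1/(L + (-2 - L + L*L²)) = 1/(L + (-2 - L + L³)) = 1/(L + (-2 + L³ - L)) = 1/(-2 + L³))
N(2 + l(-3, 1))² = (1/(-2 + (2 - 4*(-3)*(4 + 1))³))² = (1/(-2 + (2 - 4*(-3)*5)³))² = (1/(-2 + (2 + 60)³))² = (1/(-2 + 62³))² = (1/(-2 + 238328))² = (1/238326)² = 1/56799282276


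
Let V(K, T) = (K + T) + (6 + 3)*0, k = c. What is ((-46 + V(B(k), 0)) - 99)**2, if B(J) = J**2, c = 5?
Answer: 14400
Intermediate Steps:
k = 5
V(K, T) = K + T (V(K, T) = (K + T) + 9*0 = (K + T) + 0 = K + T)
((-46 + V(B(k), 0)) - 99)**2 = ((-46 + (5**2 + 0)) - 99)**2 = ((-46 + (25 + 0)) - 99)**2 = ((-46 + 25) - 99)**2 = (-21 - 99)**2 = (-120)**2 = 14400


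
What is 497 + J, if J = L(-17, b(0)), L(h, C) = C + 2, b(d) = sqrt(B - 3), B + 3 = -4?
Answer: 499 + I*sqrt(10) ≈ 499.0 + 3.1623*I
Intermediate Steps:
B = -7 (B = -3 - 4 = -7)
b(d) = I*sqrt(10) (b(d) = sqrt(-7 - 3) = sqrt(-10) = I*sqrt(10))
L(h, C) = 2 + C
J = 2 + I*sqrt(10) ≈ 2.0 + 3.1623*I
497 + J = 497 + (2 + I*sqrt(10)) = 499 + I*sqrt(10)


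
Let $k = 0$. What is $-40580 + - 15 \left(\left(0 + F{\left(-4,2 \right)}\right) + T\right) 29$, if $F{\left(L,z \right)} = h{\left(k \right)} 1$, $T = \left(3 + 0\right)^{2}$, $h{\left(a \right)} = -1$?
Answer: $-44060$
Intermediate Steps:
$T = 9$ ($T = 3^{2} = 9$)
$F{\left(L,z \right)} = -1$ ($F{\left(L,z \right)} = \left(-1\right) 1 = -1$)
$-40580 + - 15 \left(\left(0 + F{\left(-4,2 \right)}\right) + T\right) 29 = -40580 + - 15 \left(\left(0 - 1\right) + 9\right) 29 = -40580 + - 15 \left(-1 + 9\right) 29 = -40580 + \left(-15\right) 8 \cdot 29 = -40580 - 3480 = -44060$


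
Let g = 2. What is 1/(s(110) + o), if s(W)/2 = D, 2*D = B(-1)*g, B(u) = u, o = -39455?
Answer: -1/39457 ≈ -2.5344e-5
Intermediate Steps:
D = -1 (D = (-1*2)/2 = (½)*(-2) = -1)
s(W) = -2 (s(W) = 2*(-1) = -2)
1/(s(110) + o) = 1/(-2 - 39455) = 1/(-39457) = -1/39457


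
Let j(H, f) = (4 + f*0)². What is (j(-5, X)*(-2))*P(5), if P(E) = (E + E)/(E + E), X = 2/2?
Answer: -32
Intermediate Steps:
X = 1 (X = 2*(½) = 1)
j(H, f) = 16 (j(H, f) = (4 + 0)² = 4² = 16)
P(E) = 1 (P(E) = (2*E)/((2*E)) = (2*E)*(1/(2*E)) = 1)
(j(-5, X)*(-2))*P(5) = (16*(-2))*1 = -32*1 = -32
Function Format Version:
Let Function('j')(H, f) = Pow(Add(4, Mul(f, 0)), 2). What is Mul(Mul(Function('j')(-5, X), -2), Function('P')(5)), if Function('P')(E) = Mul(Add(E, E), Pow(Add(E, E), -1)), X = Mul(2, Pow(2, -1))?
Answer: -32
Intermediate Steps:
X = 1 (X = Mul(2, Rational(1, 2)) = 1)
Function('j')(H, f) = 16 (Function('j')(H, f) = Pow(Add(4, 0), 2) = Pow(4, 2) = 16)
Function('P')(E) = 1 (Function('P')(E) = Mul(Mul(2, E), Pow(Mul(2, E), -1)) = Mul(Mul(2, E), Mul(Rational(1, 2), Pow(E, -1))) = 1)
Mul(Mul(Function('j')(-5, X), -2), Function('P')(5)) = Mul(Mul(16, -2), 1) = Mul(-32, 1) = -32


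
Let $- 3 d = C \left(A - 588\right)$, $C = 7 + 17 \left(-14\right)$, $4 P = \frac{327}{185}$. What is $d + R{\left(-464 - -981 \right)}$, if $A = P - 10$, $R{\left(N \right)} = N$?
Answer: $- \frac{33666281}{740} \approx -45495.0$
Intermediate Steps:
$P = \frac{327}{740}$ ($P = \frac{327 \cdot \frac{1}{185}}{4} = \frac{1}{4} \cdot \frac{327}{185} = \frac{327}{740} \approx 0.44189$)
$C = -231$ ($C = 7 - 238 = -231$)
$A = - \frac{7073}{740}$ ($A = \frac{327}{740} - 10 = - \frac{7073}{740} \approx -9.5581$)
$d = - \frac{34048861}{740}$ ($d = - \frac{\left(-231\right) \left(- \frac{7073}{740} - 588\right)}{3} = - \frac{\left(-231\right) \left(- \frac{442193}{740}\right)}{3} = \left(- \frac{1}{3}\right) \frac{102146583}{740} = - \frac{34048861}{740} \approx -46012.0$)
$d + R{\left(-464 - -981 \right)} = - \frac{34048861}{740} - -517 = - \frac{34048861}{740} + \left(-464 + 981\right) = - \frac{34048861}{740} + 517 = - \frac{33666281}{740}$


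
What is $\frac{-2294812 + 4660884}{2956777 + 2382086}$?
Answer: $\frac{2366072}{5338863} \approx 0.44318$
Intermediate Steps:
$\frac{-2294812 + 4660884}{2956777 + 2382086} = \frac{2366072}{5338863}$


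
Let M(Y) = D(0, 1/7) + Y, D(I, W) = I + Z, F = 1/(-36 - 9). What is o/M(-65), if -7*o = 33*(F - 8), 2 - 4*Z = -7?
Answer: -15884/26355 ≈ -0.60269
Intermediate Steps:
Z = 9/4 (Z = ½ - ¼*(-7) = ½ + 7/4 = 9/4 ≈ 2.2500)
F = -1/45 (F = 1/(-45) = -1/45 ≈ -0.022222)
D(I, W) = 9/4 + I (D(I, W) = I + 9/4 = 9/4 + I)
M(Y) = 9/4 + Y (M(Y) = (9/4 + 0) + Y = 9/4 + Y)
o = 3971/105 (o = -33*(-1/45 - 8)/7 = -33*(-361)/(7*45) = -⅐*(-3971/15) = 3971/105 ≈ 37.819)
o/M(-65) = 3971/(105*(9/4 - 65)) = 3971/(105*(-251/4)) = (3971/105)*(-4/251) = -15884/26355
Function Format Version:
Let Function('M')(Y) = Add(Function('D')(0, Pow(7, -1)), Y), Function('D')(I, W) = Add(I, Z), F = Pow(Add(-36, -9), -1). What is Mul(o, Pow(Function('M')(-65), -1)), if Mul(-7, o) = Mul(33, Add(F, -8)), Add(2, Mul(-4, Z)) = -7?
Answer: Rational(-15884, 26355) ≈ -0.60269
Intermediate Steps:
Z = Rational(9, 4) (Z = Add(Rational(1, 2), Mul(Rational(-1, 4), -7)) = Add(Rational(1, 2), Rational(7, 4)) = Rational(9, 4) ≈ 2.2500)
F = Rational(-1, 45) (F = Pow(-45, -1) = Rational(-1, 45) ≈ -0.022222)
Function('D')(I, W) = Add(Rational(9, 4), I) (Function('D')(I, W) = Add(I, Rational(9, 4)) = Add(Rational(9, 4), I))
Function('M')(Y) = Add(Rational(9, 4), Y) (Function('M')(Y) = Add(Add(Rational(9, 4), 0), Y) = Add(Rational(9, 4), Y))
o = Rational(3971, 105) (o = Mul(Rational(-1, 7), Mul(33, Add(Rational(-1, 45), -8))) = Mul(Rational(-1, 7), Mul(33, Rational(-361, 45))) = Mul(Rational(-1, 7), Rational(-3971, 15)) = Rational(3971, 105) ≈ 37.819)
Mul(o, Pow(Function('M')(-65), -1)) = Mul(Rational(3971, 105), Pow(Add(Rational(9, 4), -65), -1)) = Mul(Rational(3971, 105), Pow(Rational(-251, 4), -1)) = Mul(Rational(3971, 105), Rational(-4, 251)) = Rational(-15884, 26355)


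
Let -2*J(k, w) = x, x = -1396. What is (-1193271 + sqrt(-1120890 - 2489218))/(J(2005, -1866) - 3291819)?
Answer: 1193271/3291121 - 2*I*sqrt(902527)/3291121 ≈ 0.36257 - 0.00057732*I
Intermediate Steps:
J(k, w) = 698 (J(k, w) = -1/2*(-1396) = 698)
(-1193271 + sqrt(-1120890 - 2489218))/(J(2005, -1866) - 3291819) = (-1193271 + sqrt(-1120890 - 2489218))/(698 - 3291819) = (-1193271 + sqrt(-3610108))/(-3291121) = (-1193271 + 2*I*sqrt(902527))*(-1/3291121) = 1193271/3291121 - 2*I*sqrt(902527)/3291121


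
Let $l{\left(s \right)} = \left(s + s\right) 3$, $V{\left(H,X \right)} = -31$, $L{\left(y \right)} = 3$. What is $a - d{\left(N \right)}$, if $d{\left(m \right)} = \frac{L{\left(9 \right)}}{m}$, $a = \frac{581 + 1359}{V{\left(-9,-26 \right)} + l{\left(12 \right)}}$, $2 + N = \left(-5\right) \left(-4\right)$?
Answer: $\frac{11599}{246} \approx 47.15$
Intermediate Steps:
$l{\left(s \right)} = 6 s$ ($l{\left(s \right)} = 2 s 3 = 6 s$)
$N = 18$ ($N = -2 - -20 = -2 + 20 = 18$)
$a = \frac{1940}{41}$ ($a = \frac{581 + 1359}{-31 + 6 \cdot 12} = \frac{1940}{-31 + 72} = \frac{1940}{41} \approx 47.317$)
$d{\left(m \right)} = \frac{3}{m}$
$a - d{\left(N \right)} = \frac{1940}{41} - \frac{3}{18} = \frac{1940}{41} - 3 \cdot \frac{1}{18} = \frac{1940}{41} - \frac{1}{6} = \frac{11599}{246}$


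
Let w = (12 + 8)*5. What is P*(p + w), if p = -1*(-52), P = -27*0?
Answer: 0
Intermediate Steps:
P = 0
p = 52
w = 100 (w = 20*5 = 100)
P*(p + w) = 0*(52 + 100) = 0*152 = 0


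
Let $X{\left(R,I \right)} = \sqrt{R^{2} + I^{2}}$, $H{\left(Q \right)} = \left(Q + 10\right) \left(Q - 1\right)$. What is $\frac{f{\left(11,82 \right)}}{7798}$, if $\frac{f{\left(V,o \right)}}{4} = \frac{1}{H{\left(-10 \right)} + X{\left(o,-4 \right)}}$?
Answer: $\frac{\sqrt{1685}}{6569815} \approx 6.2481 \cdot 10^{-6}$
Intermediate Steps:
$H{\left(Q \right)} = \left(-1 + Q\right) \left(10 + Q\right)$ ($H{\left(Q \right)} = \left(10 + Q\right) \left(-1 + Q\right) = \left(-1 + Q\right) \left(10 + Q\right)$)
$X{\left(R,I \right)} = \sqrt{I^{2} + R^{2}}$
$f{\left(V,o \right)} = \frac{4}{\sqrt{16 + o^{2}}}$ ($f{\left(V,o \right)} = \frac{4}{\left(-10 + \left(-10\right)^{2} + 9 \left(-10\right)\right) + \sqrt{\left(-4\right)^{2} + o^{2}}} = \frac{4}{\left(-10 + 100 - 90\right) + \sqrt{16 + o^{2}}} = \frac{4}{0 + \sqrt{16 + o^{2}}} = \frac{4}{\sqrt{16 + o^{2}}}$)
$\frac{f{\left(11,82 \right)}}{7798} = \frac{4 \frac{1}{\sqrt{16 + 82^{2}}}}{7798} = \frac{4}{\sqrt{16 + 6724}} \cdot \frac{1}{7798} = \frac{4}{2 \sqrt{1685}} \cdot \frac{1}{7798} = 4 \frac{\sqrt{1685}}{3370} \cdot \frac{1}{7798} = \frac{2 \sqrt{1685}}{1685} \cdot \frac{1}{7798} = \frac{\sqrt{1685}}{6569815}$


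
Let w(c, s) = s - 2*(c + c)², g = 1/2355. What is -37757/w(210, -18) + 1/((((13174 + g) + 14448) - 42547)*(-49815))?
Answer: 7201453781342/67293547906131 ≈ 0.10702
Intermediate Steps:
g = 1/2355 ≈ 0.00042463
w(c, s) = s - 8*c² (w(c, s) = s - 2*4*c² = s - 8*c²)
-37757/w(210, -18) + 1/((((13174 + g) + 14448) - 42547)*(-49815)) = -37757/(-18 - 8*210²) + 1/((((13174 + 1/2355) + 14448) - 42547)*(-49815)) = -37757/(-18 - 8*44100) - 1/49815/((31024771/2355 + 14448) - 42547) = -37757/(-18 - 352800) - 1/49815/(65049811/2355 - 42547) = -37757/(-352818) - 1/49815/(-35148374/2355) = -37757*(-1/352818) - 2355/35148374*(-1/49815) = 2221/20754 + 157/116727750054 = 7201453781342/67293547906131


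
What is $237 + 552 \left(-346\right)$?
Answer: $-190755$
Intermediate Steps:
$237 + 552 \left(-346\right) = 237 - 190992 = -190755$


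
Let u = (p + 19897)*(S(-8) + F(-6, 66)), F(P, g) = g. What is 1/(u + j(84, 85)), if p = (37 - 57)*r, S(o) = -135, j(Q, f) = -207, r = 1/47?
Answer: -47/64534320 ≈ -7.2829e-7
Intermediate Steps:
r = 1/47 (r = 1*(1/47) = 1/47 ≈ 0.021277)
p = -20/47 (p = (37 - 57)*(1/47) = -20*1/47 = -20/47 ≈ -0.42553)
u = -64524591/47 (u = (-20/47 + 19897)*(-135 + 66) = (935139/47)*(-69) = -64524591/47 ≈ -1.3729e+6)
1/(u + j(84, 85)) = 1/(-64524591/47 - 207) = 1/(-64534320/47) = -47/64534320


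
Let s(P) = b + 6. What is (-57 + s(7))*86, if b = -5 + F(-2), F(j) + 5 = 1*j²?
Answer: -4902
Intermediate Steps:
F(j) = -5 + j² (F(j) = -5 + 1*j² = -5 + j²)
b = -6 (b = -5 + (-5 + (-2)²) = -5 + (-5 + 4) = -5 - 1 = -6)
s(P) = 0 (s(P) = -6 + 6 = 0)
(-57 + s(7))*86 = (-57 + 0)*86 = -57*86 = -4902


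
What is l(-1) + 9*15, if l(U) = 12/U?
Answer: 123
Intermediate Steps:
l(-1) + 9*15 = 12/(-1) + 9*15 = 12*(-1) + 135 = -12 + 135 = 123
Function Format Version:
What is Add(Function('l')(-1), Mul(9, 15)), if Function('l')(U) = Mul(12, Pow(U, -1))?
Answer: 123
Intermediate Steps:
Add(Function('l')(-1), Mul(9, 15)) = Add(Mul(12, Pow(-1, -1)), Mul(9, 15)) = Add(Mul(12, -1), 135) = Add(-12, 135) = 123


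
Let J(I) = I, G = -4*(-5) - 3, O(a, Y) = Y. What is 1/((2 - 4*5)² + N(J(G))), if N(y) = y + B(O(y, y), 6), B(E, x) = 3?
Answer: 1/344 ≈ 0.0029070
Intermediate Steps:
G = 17 (G = 20 - 3 = 17)
N(y) = 3 + y (N(y) = y + 3 = 3 + y)
1/((2 - 4*5)² + N(J(G))) = 1/((2 - 4*5)² + (3 + 17)) = 1/((2 - 20)² + 20) = 1/((-18)² + 20) = 1/(324 + 20) = 1/344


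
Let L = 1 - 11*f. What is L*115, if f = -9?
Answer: 11500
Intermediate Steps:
L = 100 (L = 1 - 11*(-9) = 1 + 99 = 100)
L*115 = 100*115 = 11500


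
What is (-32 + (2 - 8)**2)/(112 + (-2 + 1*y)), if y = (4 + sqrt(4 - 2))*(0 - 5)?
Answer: 36/805 + 2*sqrt(2)/805 ≈ 0.048234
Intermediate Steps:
y = -20 - 5*sqrt(2) (y = (4 + sqrt(2))*(-5) = -20 - 5*sqrt(2) ≈ -27.071)
(-32 + (2 - 8)**2)/(112 + (-2 + 1*y)) = (-32 + (2 - 8)**2)/(112 + (-2 + 1*(-20 - 5*sqrt(2)))) = (-32 + (-6)**2)/(112 + (-2 + (-20 - 5*sqrt(2)))) = (-32 + 36)/(112 + (-22 - 5*sqrt(2))) = 4/(90 - 5*sqrt(2))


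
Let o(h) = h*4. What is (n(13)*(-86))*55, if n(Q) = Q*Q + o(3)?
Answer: -856130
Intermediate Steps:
o(h) = 4*h
n(Q) = 12 + Q² (n(Q) = Q*Q + 4*3 = Q² + 12 = 12 + Q²)
(n(13)*(-86))*55 = ((12 + 13²)*(-86))*55 = ((12 + 169)*(-86))*55 = (181*(-86))*55 = -15566*55 = -856130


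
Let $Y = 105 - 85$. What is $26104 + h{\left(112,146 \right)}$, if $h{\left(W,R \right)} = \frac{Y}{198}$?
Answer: $\frac{2584306}{99} \approx 26104.0$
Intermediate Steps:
$Y = 20$ ($Y = 105 - 85 = 20$)
$h{\left(W,R \right)} = \frac{10}{99}$ ($h{\left(W,R \right)} = \frac{20}{198} = 20 \cdot \frac{1}{198} = \frac{10}{99}$)
$26104 + h{\left(112,146 \right)} = 26104 + \frac{10}{99} = \frac{2584306}{99}$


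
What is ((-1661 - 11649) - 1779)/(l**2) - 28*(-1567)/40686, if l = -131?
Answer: 69522491/349106223 ≈ 0.19914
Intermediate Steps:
((-1661 - 11649) - 1779)/(l**2) - 28*(-1567)/40686 = ((-1661 - 11649) - 1779)/((-131)**2) - 28*(-1567)/40686 = (-13310 - 1779)/17161 + 43876*(1/40686) = -15089*1/17161 + 21938/20343 = -15089/17161 + 21938/20343 = 69522491/349106223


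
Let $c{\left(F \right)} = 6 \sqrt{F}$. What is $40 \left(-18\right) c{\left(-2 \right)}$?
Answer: $- 4320 i \sqrt{2} \approx - 6109.4 i$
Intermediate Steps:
$40 \left(-18\right) c{\left(-2 \right)} = 40 \left(-18\right) 6 \sqrt{-2} = - 720 \cdot 6 i \sqrt{2} = - 4320 i \sqrt{2}$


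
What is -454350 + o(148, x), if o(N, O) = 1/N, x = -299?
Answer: -67243799/148 ≈ -4.5435e+5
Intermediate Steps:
-454350 + o(148, x) = -454350 + 1/148 = -67243799/148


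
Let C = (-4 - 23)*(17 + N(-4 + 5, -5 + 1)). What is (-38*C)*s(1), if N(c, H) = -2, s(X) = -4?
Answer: -61560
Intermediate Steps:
C = -405 (C = (-4 - 23)*(17 - 2) = -27*15 = -405)
(-38*C)*s(1) = -38*(-405)*(-4) = 15390*(-4) = -61560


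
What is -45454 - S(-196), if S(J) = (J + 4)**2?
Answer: -82318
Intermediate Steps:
S(J) = (4 + J)**2
-45454 - S(-196) = -45454 - (4 - 196)**2 = -45454 - 1*(-192)**2 = -45454 - 1*36864 = -45454 - 36864 = -82318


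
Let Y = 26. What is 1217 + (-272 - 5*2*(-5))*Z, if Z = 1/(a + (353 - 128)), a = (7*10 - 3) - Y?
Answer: 161750/133 ≈ 1216.2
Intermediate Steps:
a = 41 (a = (7*10 - 3) - 1*26 = (70 - 3) - 26 = 67 - 26 = 41)
Z = 1/266 (Z = 1/(41 + (353 - 128)) = 1/(41 + 225) = 1/266 ≈ 0.0037594)
1217 + (-272 - 5*2*(-5))*Z = 1217 + (-272 - 5*2*(-5))*(1/266) = 1217 + (-272 - 10*(-5))*(1/266) = 1217 + (-272 + 50)*(1/266) = 1217 - 222*1/266 = 1217 - 111/133 = 161750/133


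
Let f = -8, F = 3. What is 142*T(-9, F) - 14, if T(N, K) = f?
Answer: -1150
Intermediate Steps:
T(N, K) = -8
142*T(-9, F) - 14 = 142*(-8) - 14 = -1136 - 14 = -1150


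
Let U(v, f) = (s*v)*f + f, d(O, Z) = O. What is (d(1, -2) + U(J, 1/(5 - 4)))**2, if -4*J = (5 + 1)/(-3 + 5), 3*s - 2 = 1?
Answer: 25/16 ≈ 1.5625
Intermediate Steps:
s = 1 (s = 2/3 + (1/3)*1 = 2/3 + 1/3 = 1)
J = -3/4 (J = -(5 + 1)/(4*(-3 + 5)) = -3/(2*2) = -1/4*3 = -3/4 ≈ -0.75000)
U(v, f) = f + f*v (U(v, f) = (1*v)*f + f = v*f + f = f*v + f = f + f*v)
(d(1, -2) + U(J, 1/(5 - 4)))**2 = (1 + (1 - 3/4)/(5 - 4))**2 = (1 + (1/4)/1)**2 = (1 + 1*(1/4))**2 = (1 + 1/4)**2 = (5/4)**2 = 25/16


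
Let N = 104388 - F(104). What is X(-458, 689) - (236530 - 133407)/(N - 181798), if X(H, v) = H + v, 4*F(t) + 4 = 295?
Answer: 72006553/309931 ≈ 232.33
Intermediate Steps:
F(t) = 291/4 (F(t) = -1 + (1/4)*295 = -1 + 295/4 = 291/4)
N = 417261/4 (N = 104388 - 1*291/4 = 104388 - 291/4 = 417261/4 ≈ 1.0432e+5)
X(-458, 689) - (236530 - 133407)/(N - 181798) = (-458 + 689) - (236530 - 133407)/(417261/4 - 181798) = 231 - 103123/(-309931/4) = 231 - 103123*(-4)/309931 = 231 - 1*(-412492/309931) = 231 + 412492/309931 = 72006553/309931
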